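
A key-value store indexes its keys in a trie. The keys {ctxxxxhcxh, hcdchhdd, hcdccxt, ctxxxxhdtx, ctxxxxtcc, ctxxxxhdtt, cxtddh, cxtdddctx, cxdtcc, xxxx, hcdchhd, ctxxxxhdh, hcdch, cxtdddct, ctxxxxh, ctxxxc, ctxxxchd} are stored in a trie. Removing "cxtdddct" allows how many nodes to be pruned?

0

Walk "cxtdddct" from the leaf back toward the root, removing each node that no remaining word uses.
Every node on "cxtdddct" is still needed (e.g. by "cxtdddctx"), so nothing is freed.
Nodes removed: 0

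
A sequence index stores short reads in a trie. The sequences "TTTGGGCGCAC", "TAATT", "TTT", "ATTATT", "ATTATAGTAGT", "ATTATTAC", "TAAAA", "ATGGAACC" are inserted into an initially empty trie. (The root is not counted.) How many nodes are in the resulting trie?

Trie structure (* marks end of a word):
(root)
├─ A
│  └─ T
│     ├─ G
│     │  └─ G
│     │     └─ A
│     │        └─ A
│     │           └─ C
│     │              └─ C *
│     └─ T
│        └─ A
│           └─ T
│              ├─ A
│              │  └─ G
│              │     └─ T
│              │        └─ A
│              │           └─ G
│              │              └─ T *
│              └─ T *
│                 └─ A
│                    └─ C *
└─ T
   ├─ A
   │  └─ A
   │     ├─ A
   │     │  └─ A *
   │     └─ T
   │        └─ T *
   └─ T
      └─ T *
         └─ G
            └─ G
               └─ G
                  └─ C
                     └─ G
                        └─ C
                           └─ A
                              └─ C *
Counting every labelled node above: 37.

37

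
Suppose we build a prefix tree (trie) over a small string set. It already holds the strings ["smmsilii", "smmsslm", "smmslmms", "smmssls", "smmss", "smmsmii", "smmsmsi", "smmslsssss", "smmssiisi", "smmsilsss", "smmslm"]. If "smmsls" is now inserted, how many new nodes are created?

Every character of "smmsls" already lies on an existing path (it is a prefix of some stored word).
No new nodes are needed: 0.

0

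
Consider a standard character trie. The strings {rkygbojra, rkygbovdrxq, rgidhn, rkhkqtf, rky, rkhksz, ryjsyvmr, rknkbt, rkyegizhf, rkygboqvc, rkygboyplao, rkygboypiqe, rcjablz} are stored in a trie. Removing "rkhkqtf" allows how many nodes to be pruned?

After clearing the end-marker at "rkhkqtf", prune upward until reaching a node still needed by another word.
The suffix "qtf" (3 nodes) is used only by "rkhkqtf"; the node for "rkhk" still has the child "s", so pruning stops there.
Nodes removed: 3

3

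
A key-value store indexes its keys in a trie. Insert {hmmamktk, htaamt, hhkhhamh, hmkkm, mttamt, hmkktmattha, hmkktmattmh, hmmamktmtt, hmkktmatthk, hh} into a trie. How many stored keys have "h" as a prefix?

9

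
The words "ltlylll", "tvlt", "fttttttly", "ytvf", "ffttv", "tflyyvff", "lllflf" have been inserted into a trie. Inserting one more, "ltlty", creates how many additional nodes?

2

Walking "ltlty" from the root, the first 3 characters ("ltl") follow existing edges; "t" is the first miss.
New nodes needed: |"ltlty"| − 3 = 5 − 3 = 2.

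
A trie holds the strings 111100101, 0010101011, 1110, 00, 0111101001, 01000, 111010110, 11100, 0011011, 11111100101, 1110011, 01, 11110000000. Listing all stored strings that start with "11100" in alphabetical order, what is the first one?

11100

DFS of the "11100" subtree visits, in order: "11100", "1110011"
The 1st is 11100.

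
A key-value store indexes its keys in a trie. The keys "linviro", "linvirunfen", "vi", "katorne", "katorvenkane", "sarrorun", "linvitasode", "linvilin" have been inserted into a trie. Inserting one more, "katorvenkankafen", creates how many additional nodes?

"katorvenkan" is already a path in the trie; the remaining "kafen" must be added.
Each of the 5 remaining characters creates one node.

5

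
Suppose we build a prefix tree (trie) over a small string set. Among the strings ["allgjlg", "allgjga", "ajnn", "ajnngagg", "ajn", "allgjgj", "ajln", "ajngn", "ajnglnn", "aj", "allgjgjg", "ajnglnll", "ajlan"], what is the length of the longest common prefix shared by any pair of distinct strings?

The deepest shared node is where two words last agree before diverging.
"allgjgj" and "allgjgjg" agree on "allgjgj" (7 characters) before diverging; nothing deeper is shared.
Longest shared-prefix length: 7

7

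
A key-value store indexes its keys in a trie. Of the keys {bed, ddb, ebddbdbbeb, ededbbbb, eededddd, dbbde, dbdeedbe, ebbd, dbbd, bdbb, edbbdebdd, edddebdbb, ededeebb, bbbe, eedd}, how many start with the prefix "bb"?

1

Filter for entries beginning with "bb":
Matches: "bbbe"
Count: 1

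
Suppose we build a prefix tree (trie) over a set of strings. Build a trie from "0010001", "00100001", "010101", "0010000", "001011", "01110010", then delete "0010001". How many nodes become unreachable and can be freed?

Walk "0010001" from the leaf back toward the root, removing each node that no remaining word uses.
The suffix "1" (1 node) is used only by "0010001"; the node for "001000" still has the child "0", so pruning stops there.
Nodes removed: 1

1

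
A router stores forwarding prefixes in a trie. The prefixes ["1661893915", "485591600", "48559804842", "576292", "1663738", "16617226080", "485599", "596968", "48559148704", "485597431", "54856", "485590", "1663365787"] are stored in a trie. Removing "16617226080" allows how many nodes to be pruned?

7

A node on "16617226080"'s path can go only if nothing else ends at it or branches off below it.
The suffix "7226080" (7 nodes) is used only by "16617226080"; the node for "1661" still has the child "8", so pruning stops there.
Nodes removed: 7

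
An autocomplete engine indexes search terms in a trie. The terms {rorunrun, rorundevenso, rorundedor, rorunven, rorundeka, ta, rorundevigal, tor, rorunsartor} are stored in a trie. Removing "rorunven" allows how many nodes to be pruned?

A node on "rorunven"'s path can go only if nothing else ends at it or branches off below it.
The suffix "ven" (3 nodes) is used only by "rorunven"; the node for "rorun" still has the child "r", so pruning stops there.
Nodes removed: 3

3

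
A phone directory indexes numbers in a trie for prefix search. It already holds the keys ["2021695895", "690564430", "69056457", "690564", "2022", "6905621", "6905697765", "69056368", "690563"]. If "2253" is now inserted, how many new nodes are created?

The longest prefix of "2253" already in the trie is "2" (length 1).
Each of the 3 remaining characters creates one node.

3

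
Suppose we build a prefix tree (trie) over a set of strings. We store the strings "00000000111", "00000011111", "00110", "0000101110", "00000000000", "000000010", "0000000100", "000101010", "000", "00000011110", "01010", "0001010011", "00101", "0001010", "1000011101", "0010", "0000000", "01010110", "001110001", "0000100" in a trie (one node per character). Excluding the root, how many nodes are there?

66

Trace insertions, counting only characters that open a new branch:
  "00000000111" → 11 new (0, 0, 0, 0, 0, 0, 0, 0, 1, 1, 1)
  "00000011111" → prefix "000000" already present; 5 new (1, 1, 1, 1, 1)
  "00110" → prefix "00" already present; 3 new (1, 1, 0)
  "0000101110" → prefix "0000" already present; 6 new (1, 0, 1, 1, 1, 0)
  "00000000000" → prefix "00000000" already present; 3 new (0, 0, 0)
  "000000010" → prefix "0000000" already present; 2 new (1, 0)
  "0000000100" → prefix "000000010" already present; 1 new (0)
  "000101010" → prefix "000" already present; 6 new (1, 0, 1, 0, 1, 0)
  "000" → prefix "000" already present; 0 new (none)
  "00000011110" → prefix "0000001111" already present; 1 new (0)
  "01010" → prefix "0" already present; 4 new (1, 0, 1, 0)
  "0001010011" → prefix "0001010" already present; 3 new (0, 1, 1)
  "00101" → prefix "001" already present; 2 new (0, 1)
  "0001010" → prefix "0001010" already present; 0 new (none)
  "1000011101" → 10 new (1, 0, 0, 0, 0, 1, 1, 1, 0, 1)
  "0010" → prefix "0010" already present; 0 new (none)
  "0000000" → prefix "0000000" already present; 0 new (none)
  "01010110" → prefix "01010" already present; 3 new (1, 1, 0)
  "001110001" → prefix "0011" already present; 5 new (1, 0, 0, 0, 1)
  "0000100" → prefix "000010" already present; 1 new (0)
Total nodes = 11 + 5 + 3 + 6 + 3 + 2 + 1 + 6 + 0 + 1 + 4 + 3 + 2 + 0 + 10 + 0 + 0 + 3 + 5 + 1 = 66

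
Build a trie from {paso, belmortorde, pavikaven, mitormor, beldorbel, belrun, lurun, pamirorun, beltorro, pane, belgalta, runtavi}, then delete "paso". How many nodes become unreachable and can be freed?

2

Walk "paso" from the leaf back toward the root, removing each node that no remaining word uses.
The suffix "so" (2 nodes) is used only by "paso"; the node for "pa" still has the child "v", so pruning stops there.
Nodes removed: 2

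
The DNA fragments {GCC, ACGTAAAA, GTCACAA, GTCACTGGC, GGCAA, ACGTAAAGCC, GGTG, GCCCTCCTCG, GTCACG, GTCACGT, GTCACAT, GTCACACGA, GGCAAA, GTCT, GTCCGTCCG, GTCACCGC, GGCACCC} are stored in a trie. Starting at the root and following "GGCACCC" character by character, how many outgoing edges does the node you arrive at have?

Walk "GGCACCC" from the root, arriving at one node.
No stored string extends past "GGCACCC".
That node has 0 child edges.

0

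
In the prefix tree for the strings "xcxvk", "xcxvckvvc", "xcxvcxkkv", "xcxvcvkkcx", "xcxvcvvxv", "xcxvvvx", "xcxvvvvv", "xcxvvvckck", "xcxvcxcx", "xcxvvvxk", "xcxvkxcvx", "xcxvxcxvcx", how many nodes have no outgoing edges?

10

Leaves are exactly the stored words that no other stored word extends.
Those words: "xcxvckvvc", "xcxvcvkkcx", "xcxvcvvxv", "xcxvcxcx", "xcxvcxkkv", "xcxvkxcvx", "xcxvvvckck", "xcxvvvvv", "xcxvvvxk", "xcxvxcxvcx"
Leaf count: 10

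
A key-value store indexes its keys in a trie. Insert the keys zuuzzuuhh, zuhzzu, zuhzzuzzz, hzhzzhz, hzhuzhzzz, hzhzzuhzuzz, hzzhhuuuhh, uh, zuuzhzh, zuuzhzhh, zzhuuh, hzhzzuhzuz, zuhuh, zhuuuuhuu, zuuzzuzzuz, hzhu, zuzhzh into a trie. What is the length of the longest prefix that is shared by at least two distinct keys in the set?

10

Look for the deepest trie node that still has at least two words in its subtree.
"hzhzzuhzuz" and "hzhzzuhzuzz" agree on "hzhzzuhzuz" (10 characters) before diverging; nothing deeper is shared.
Longest shared-prefix length: 10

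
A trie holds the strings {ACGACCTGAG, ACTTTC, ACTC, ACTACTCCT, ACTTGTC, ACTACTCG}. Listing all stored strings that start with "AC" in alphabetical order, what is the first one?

Filter for "AC…" and sort: "ACGACCTGAG", "ACTACTCCT", "ACTACTCG", "ACTC", "ACTTGTC", "ACTTTC"
The 1st is ACGACCTGAG.

ACGACCTGAG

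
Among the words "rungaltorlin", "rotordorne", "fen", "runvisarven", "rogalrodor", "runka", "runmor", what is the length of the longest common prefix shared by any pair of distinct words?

3

Look for the deepest trie node that still has at least two words in its subtree.
e.g. "rungaltorlin" and "runka" share the prefix "run" of length 3; no pair shares a longer one.
Longest shared-prefix length: 3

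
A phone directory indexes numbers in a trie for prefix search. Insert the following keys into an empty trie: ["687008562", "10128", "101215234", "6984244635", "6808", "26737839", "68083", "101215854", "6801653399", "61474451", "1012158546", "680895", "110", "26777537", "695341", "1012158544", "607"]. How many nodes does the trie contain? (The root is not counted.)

73

Trace insertions, counting only characters that open a new branch:
  "687008562" → 9 new (6, 8, 7, 0, 0, 8, 5, 6, 2)
  "10128" → 5 new (1, 0, 1, 2, 8)
  "101215234" → prefix "1012" already present; 5 new (1, 5, 2, 3, 4)
  "6984244635" → prefix "6" already present; 9 new (9, 8, 4, 2, 4, 4, 6, 3, 5)
  "6808" → prefix "68" already present; 2 new (0, 8)
  "26737839" → 8 new (2, 6, 7, 3, 7, 8, 3, 9)
  "68083" → prefix "6808" already present; 1 new (3)
  "101215854" → prefix "101215" already present; 3 new (8, 5, 4)
  "6801653399" → prefix "680" already present; 7 new (1, 6, 5, 3, 3, 9, 9)
  "61474451" → prefix "6" already present; 7 new (1, 4, 7, 4, 4, 5, 1)
  "1012158546" → prefix "101215854" already present; 1 new (6)
  "680895" → prefix "6808" already present; 2 new (9, 5)
  "110" → prefix "1" already present; 2 new (1, 0)
  "26777537" → prefix "267" already present; 5 new (7, 7, 5, 3, 7)
  "695341" → prefix "69" already present; 4 new (5, 3, 4, 1)
  "1012158544" → prefix "101215854" already present; 1 new (4)
  "607" → prefix "6" already present; 2 new (0, 7)
Total nodes = 9 + 5 + 5 + 9 + 2 + 8 + 1 + 3 + 7 + 7 + 1 + 2 + 2 + 5 + 4 + 1 + 2 = 73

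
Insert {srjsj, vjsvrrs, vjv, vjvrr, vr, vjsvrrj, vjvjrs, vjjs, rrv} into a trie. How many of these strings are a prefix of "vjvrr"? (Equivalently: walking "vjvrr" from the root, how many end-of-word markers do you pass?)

Check each prefix of "vjvrr" against the stored set — each match is an end-marker on the path.
Prefixes of the query that are stored words: "vjv", "vjvrr"
Count: 2

2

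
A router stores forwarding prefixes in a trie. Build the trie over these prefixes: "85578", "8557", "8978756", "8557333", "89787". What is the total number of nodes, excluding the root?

14

Count nodes per top-level branch (shared prefixes stored once):
  '8'-branch (8557, 8557333, 85578, 89787, 8978756): 14 nodes
Sum: 14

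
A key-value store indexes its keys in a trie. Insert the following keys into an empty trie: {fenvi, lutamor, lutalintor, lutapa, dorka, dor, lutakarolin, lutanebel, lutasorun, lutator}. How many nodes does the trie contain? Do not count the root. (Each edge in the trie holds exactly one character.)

Count nodes per top-level branch (shared prefixes stored once):
  'd'-branch (dor, dorka): 5 nodes
  'f'-branch (fenvi): 5 nodes
  'l'-branch (lutakarolin, lutalintor, lutamor, lutanebel, lutapa, lutasorun, lutator): 35 nodes
Sum: 45

45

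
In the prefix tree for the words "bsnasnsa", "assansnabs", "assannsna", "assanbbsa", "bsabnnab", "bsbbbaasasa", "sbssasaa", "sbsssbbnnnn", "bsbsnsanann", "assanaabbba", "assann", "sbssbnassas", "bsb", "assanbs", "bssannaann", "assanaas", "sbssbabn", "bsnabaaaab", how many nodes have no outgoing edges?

A leaf is a node with no children — equivalently, the end of a word that is not a proper prefix of any other stored word.
Those words: "assanaabbba", "assanaas", "assanbbsa", "assanbs", "assannsna", "assansnabs", "bsabnnab", "bsbbbaasasa", "bsbsnsanann", "bsnabaaaab", "bsnasnsa", "bssannaann", "sbssasaa", "sbssbabn", "sbssbnassas", "sbsssbbnnnn"
Leaf count: 16

16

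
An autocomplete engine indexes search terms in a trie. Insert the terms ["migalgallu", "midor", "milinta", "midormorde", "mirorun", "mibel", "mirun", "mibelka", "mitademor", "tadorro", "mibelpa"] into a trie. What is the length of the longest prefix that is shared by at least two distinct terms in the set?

The deepest shared node is where two words last agree before diverging.
"mibel" and "mibelka" agree on "mibel" (5 characters) before diverging; nothing deeper is shared.
Longest shared-prefix length: 5

5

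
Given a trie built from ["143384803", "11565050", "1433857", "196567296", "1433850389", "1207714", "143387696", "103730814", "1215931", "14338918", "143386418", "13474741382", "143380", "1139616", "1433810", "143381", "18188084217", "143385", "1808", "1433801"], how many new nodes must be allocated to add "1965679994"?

Walking "1965679994" from the root, the first 6 characters ("196567") follow existing edges; "9" is the first miss.
Each of the 4 remaining characters creates one node.

4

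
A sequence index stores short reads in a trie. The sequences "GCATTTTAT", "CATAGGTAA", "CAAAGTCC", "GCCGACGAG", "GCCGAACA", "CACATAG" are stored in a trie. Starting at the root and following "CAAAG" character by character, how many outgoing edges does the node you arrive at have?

1

The children of the "CAAAG" node are the distinct next characters among strings starting with "CAAAG".
Distinct next characters after "CAAAG": T.
That node has 1 child edge.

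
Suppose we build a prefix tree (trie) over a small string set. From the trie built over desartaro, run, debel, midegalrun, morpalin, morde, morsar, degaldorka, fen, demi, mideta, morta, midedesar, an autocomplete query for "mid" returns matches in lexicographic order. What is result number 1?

midedesar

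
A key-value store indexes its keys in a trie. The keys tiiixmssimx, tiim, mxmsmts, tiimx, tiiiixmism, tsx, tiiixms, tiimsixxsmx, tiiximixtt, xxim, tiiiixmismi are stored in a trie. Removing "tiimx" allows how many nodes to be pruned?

After clearing the end-marker at "tiimx", prune upward until reaching a node still needed by another word.
The suffix "x" (1 node) is used only by "tiimx"; the node for "tiim" still has the child "s", so pruning stops there.
Nodes removed: 1

1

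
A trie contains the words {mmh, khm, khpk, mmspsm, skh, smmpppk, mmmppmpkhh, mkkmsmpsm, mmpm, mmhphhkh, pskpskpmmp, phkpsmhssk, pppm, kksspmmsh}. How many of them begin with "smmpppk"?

1

Filter for entries beginning with "smmpppk":
Words under "smmpppk": smmpppk
Count: 1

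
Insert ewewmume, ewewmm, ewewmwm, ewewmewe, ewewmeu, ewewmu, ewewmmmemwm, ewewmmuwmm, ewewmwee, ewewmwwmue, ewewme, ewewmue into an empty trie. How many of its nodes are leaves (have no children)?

9

A leaf is a node with no children — equivalently, the end of a word that is not a proper prefix of any other stored word.
Those words: "ewewmeu", "ewewmewe", "ewewmmmemwm", "ewewmmuwmm", "ewewmue", "ewewmume", "ewewmwee", "ewewmwm", "ewewmwwmue"
Leaf count: 9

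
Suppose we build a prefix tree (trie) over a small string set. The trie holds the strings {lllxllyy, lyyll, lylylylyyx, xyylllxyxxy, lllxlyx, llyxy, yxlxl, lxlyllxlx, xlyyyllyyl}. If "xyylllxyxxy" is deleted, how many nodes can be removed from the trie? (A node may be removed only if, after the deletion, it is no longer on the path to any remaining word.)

After clearing the end-marker at "xyylllxyxxy", prune upward until reaching a node still needed by another word.
The suffix "yylllxyxxy" (10 nodes) is used only by "xyylllxyxxy"; the node for "x" still has the child "l", so pruning stops there.
Nodes removed: 10

10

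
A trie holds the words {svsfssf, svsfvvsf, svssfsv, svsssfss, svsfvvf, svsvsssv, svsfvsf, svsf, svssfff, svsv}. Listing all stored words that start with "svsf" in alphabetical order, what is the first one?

svsf

Words with prefix "svsf", in lexicographic order: "svsf", "svsfssf", "svsfvsf", "svsfvvf", "svsfvvsf"
Position 1: svsf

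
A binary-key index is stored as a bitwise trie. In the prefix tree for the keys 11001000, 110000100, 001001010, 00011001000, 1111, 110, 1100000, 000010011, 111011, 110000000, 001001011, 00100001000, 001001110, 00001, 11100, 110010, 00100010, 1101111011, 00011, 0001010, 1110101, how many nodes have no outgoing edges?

16

Leaves are exactly the stored words that no other stored word extends.
Those words: "000010011", "0001010", "00011001000", "00100001000", "00100010", "001001010", "001001011", "001001110", "110000000", "110000100", "11001000", "1101111011", "11100", "1110101", "111011", "1111"
Leaf count: 16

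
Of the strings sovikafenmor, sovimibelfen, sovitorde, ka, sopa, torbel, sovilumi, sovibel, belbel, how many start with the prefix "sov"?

Traverse to the node for "sov", then collect every word in that subtree.
Words under "sov": sovibel, sovikafenmor, sovilumi, sovimibelfen, sovitorde
Count: 5

5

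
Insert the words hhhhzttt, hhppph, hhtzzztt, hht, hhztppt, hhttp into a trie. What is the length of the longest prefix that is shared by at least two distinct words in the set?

3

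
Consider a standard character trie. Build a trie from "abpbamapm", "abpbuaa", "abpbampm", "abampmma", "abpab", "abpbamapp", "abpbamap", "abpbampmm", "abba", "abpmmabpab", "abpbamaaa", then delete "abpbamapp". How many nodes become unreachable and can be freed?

A node on "abpbamapp"'s path can go only if nothing else ends at it or branches off below it.
The suffix "p" (1 node) is used only by "abpbamapp"; the node for "abpbamap" still has the child "m", so pruning stops there.
Nodes removed: 1

1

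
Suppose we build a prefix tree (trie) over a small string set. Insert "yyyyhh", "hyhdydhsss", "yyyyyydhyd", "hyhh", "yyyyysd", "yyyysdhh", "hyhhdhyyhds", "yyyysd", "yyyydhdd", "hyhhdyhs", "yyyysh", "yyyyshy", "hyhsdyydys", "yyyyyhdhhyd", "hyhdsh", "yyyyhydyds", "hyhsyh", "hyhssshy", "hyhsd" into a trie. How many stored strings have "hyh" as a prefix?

9

Traverse to the node for "hyh", then collect every word in that subtree.
Words under "hyh": hyhdsh, hyhdydhsss, hyhh, hyhhdhyyhds, hyhhdyhs, hyhsd, hyhsdyydys, hyhssshy, hyhsyh
Count: 9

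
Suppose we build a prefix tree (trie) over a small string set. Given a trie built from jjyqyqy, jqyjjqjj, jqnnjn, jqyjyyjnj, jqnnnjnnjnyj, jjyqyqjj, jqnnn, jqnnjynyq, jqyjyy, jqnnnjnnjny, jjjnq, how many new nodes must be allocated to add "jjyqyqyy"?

1

Walking "jjyqyqyy" from the root, the first 7 characters ("jjyqyqy") follow existing edges; "y" is the first miss.
So 8 − 7 = 1 new nodes.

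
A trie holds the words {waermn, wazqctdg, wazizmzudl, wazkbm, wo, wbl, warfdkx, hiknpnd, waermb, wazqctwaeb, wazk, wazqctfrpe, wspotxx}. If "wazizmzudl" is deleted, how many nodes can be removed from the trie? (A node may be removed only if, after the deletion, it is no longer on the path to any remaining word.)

7

Walk "wazizmzudl" from the leaf back toward the root, removing each node that no remaining word uses.
The suffix "izmzudl" (7 nodes) is used only by "wazizmzudl"; the node for "waz" still has the child "q", so pruning stops there.
Nodes removed: 7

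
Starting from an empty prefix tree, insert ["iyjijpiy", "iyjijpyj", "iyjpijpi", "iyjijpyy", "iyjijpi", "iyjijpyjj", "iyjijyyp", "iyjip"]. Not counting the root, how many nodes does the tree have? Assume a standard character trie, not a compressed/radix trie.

21

For each word, the new-node count is its length minus the longest prefix already in the trie:
  "iyjijpiy" → 8 new (i, y, j, i, j, p, i, y)
  "iyjijpyj" → prefix "iyjijp" already present; 2 new (y, j)
  "iyjpijpi" → prefix "iyj" already present; 5 new (p, i, j, p, i)
  "iyjijpyy" → prefix "iyjijpy" already present; 1 new (y)
  "iyjijpi" → prefix "iyjijpi" already present; 0 new (none)
  "iyjijpyjj" → prefix "iyjijpyj" already present; 1 new (j)
  "iyjijyyp" → prefix "iyjij" already present; 3 new (y, y, p)
  "iyjip" → prefix "iyji" already present; 1 new (p)
Total nodes = 8 + 2 + 5 + 1 + 0 + 1 + 3 + 1 = 21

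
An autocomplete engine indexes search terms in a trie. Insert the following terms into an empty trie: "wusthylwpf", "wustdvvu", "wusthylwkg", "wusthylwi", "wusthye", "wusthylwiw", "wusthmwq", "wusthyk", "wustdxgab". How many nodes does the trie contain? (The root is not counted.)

Trie structure (* marks end of a word):
(root)
└─ w
   └─ u
      └─ s
         └─ t
            ├─ d
            │  ├─ v
            │  │  └─ v
            │  │     └─ u *
            │  └─ x
            │     └─ g
            │        └─ a
            │           └─ b *
            └─ h
               ├─ m
               │  └─ w
               │     └─ q *
               └─ y
                  ├─ e *
                  ├─ k *
                  └─ l
                     └─ w
                        ├─ i *
                        │  └─ w *
                        ├─ k
                        │  └─ g *
                        └─ p
                           └─ f *
Counting every labelled node above: 27.

27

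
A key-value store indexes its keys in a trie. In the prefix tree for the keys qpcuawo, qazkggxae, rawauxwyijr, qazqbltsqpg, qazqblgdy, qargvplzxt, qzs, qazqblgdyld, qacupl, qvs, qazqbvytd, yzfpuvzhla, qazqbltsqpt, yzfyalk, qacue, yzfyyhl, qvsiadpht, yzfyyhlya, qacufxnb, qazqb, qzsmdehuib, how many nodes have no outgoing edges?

A leaf is a node with no children — equivalently, the end of a word that is not a proper prefix of any other stored word.
Those words: "qacue", "qacufxnb", "qacupl", "qargvplzxt", "qazkggxae", "qazqblgdyld", "qazqbltsqpg", "qazqbltsqpt", "qazqbvytd", "qpcuawo", "qvsiadpht", "qzsmdehuib", "rawauxwyijr", "yzfpuvzhla", "yzfyalk", "yzfyyhlya"
Leaf count: 16

16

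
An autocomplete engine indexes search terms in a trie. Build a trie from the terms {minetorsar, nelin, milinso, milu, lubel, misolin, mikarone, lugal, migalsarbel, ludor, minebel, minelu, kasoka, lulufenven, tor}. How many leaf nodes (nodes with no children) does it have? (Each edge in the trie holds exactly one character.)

Leaves are exactly the stored words that no other stored word extends.
Those words: "kasoka", "lubel", "ludor", "lugal", "lulufenven", "migalsarbel", "mikarone", "milinso", "milu", "minebel", "minelu", "minetorsar", "misolin", "nelin", "tor"
Leaf count: 15

15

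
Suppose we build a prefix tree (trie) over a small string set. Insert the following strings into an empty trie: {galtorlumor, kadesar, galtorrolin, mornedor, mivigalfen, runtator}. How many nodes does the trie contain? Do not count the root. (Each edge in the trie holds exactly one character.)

For each word, the new-node count is its length minus the longest prefix already in the trie:
  "galtorlumor" → 11 new (g, a, l, t, o, r, l, u, m, o, r)
  "kadesar" → 7 new (k, a, d, e, s, a, r)
  "galtorrolin" → prefix "galtor" already present; 5 new (r, o, l, i, n)
  "mornedor" → 8 new (m, o, r, n, e, d, o, r)
  "mivigalfen" → prefix "m" already present; 9 new (i, v, i, g, a, l, f, e, n)
  "runtator" → 8 new (r, u, n, t, a, t, o, r)
Total nodes = 11 + 7 + 5 + 8 + 9 + 8 = 48

48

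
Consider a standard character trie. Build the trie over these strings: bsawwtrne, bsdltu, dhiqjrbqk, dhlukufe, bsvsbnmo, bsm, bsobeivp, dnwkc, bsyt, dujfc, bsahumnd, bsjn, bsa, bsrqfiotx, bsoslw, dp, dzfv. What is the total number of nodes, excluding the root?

72

Trace insertions, counting only characters that open a new branch:
  "bsawwtrne" → 9 new (b, s, a, w, w, t, r, n, e)
  "bsdltu" → prefix "bs" already present; 4 new (d, l, t, u)
  "dhiqjrbqk" → 9 new (d, h, i, q, j, r, b, q, k)
  "dhlukufe" → prefix "dh" already present; 6 new (l, u, k, u, f, e)
  "bsvsbnmo" → prefix "bs" already present; 6 new (v, s, b, n, m, o)
  "bsm" → prefix "bs" already present; 1 new (m)
  "bsobeivp" → prefix "bs" already present; 6 new (o, b, e, i, v, p)
  "dnwkc" → prefix "d" already present; 4 new (n, w, k, c)
  "bsyt" → prefix "bs" already present; 2 new (y, t)
  "dujfc" → prefix "d" already present; 4 new (u, j, f, c)
  "bsahumnd" → prefix "bsa" already present; 5 new (h, u, m, n, d)
  "bsjn" → prefix "bs" already present; 2 new (j, n)
  "bsa" → prefix "bsa" already present; 0 new (none)
  "bsrqfiotx" → prefix "bs" already present; 7 new (r, q, f, i, o, t, x)
  "bsoslw" → prefix "bso" already present; 3 new (s, l, w)
  "dp" → prefix "d" already present; 1 new (p)
  "dzfv" → prefix "d" already present; 3 new (z, f, v)
Total nodes = 9 + 4 + 9 + 6 + 6 + 1 + 6 + 4 + 2 + 4 + 5 + 2 + 0 + 7 + 3 + 1 + 3 = 72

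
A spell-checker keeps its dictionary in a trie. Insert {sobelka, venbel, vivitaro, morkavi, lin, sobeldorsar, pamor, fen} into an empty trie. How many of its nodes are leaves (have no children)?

8

Leaves are exactly the stored words that no other stored word extends.
Those words: "fen", "lin", "morkavi", "pamor", "sobeldorsar", "sobelka", "venbel", "vivitaro"
Leaf count: 8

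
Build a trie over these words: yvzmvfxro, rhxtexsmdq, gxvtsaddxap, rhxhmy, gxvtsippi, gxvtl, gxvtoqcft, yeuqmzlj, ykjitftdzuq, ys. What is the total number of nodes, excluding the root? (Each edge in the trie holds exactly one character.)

For each word, the new-node count is its length minus the longest prefix already in the trie:
  "yvzmvfxro" → 9 new (y, v, z, m, v, f, x, r, o)
  "rhxtexsmdq" → 10 new (r, h, x, t, e, x, s, m, d, q)
  "gxvtsaddxap" → 11 new (g, x, v, t, s, a, d, d, x, a, p)
  "rhxhmy" → prefix "rhx" already present; 3 new (h, m, y)
  "gxvtsippi" → prefix "gxvts" already present; 4 new (i, p, p, i)
  "gxvtl" → prefix "gxvt" already present; 1 new (l)
  "gxvtoqcft" → prefix "gxvt" already present; 5 new (o, q, c, f, t)
  "yeuqmzlj" → prefix "y" already present; 7 new (e, u, q, m, z, l, j)
  "ykjitftdzuq" → prefix "y" already present; 10 new (k, j, i, t, f, t, d, z, u, q)
  "ys" → prefix "y" already present; 1 new (s)
Total nodes = 9 + 10 + 11 + 3 + 4 + 1 + 5 + 7 + 10 + 1 = 61

61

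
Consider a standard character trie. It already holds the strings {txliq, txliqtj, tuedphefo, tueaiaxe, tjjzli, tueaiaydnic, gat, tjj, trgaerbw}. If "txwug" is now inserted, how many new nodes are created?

3

Walking "txwug" from the root, the first 2 characters ("tx") follow existing edges; "w" is the first miss.
So 5 − 2 = 3 new nodes.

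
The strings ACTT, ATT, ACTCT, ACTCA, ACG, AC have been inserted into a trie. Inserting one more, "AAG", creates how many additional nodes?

2

Walking "AAG" from the root, the first 1 characters ("A") follow existing edges; "A" is the first miss.
Each of the 2 remaining characters creates one node.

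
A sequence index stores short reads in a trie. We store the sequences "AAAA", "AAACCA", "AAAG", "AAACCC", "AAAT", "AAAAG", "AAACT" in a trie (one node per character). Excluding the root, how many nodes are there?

Trie structure (* marks end of a word):
(root)
└─ A
   └─ A
      └─ A
         ├─ A *
         │  └─ G *
         ├─ C
         │  ├─ C
         │  │  ├─ A *
         │  │  └─ C *
         │  └─ T *
         ├─ G *
         └─ T *
Counting every labelled node above: 12.

12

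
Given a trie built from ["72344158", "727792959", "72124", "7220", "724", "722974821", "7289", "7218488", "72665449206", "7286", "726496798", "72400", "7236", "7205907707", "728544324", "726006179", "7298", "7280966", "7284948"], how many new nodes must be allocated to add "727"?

"727" is already a full path in the trie; only an end-marker is added.
No new nodes are needed: 0.

0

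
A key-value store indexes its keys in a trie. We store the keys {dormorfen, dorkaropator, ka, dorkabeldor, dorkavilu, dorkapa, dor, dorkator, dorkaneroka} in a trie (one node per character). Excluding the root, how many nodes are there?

Count nodes per top-level branch (shared prefixes stored once):
  'd'-branch (dor, dorkabeldor, dorkaneroka, dorkapa, dorkaropator, dorkator, dorkavilu, dormorfen): 39 nodes
  'k'-branch (ka): 2 nodes
Sum: 41

41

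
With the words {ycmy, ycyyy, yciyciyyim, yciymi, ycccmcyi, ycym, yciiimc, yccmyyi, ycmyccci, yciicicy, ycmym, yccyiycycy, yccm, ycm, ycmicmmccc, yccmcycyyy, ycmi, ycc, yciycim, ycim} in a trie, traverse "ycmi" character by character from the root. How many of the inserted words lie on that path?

2

Walk "ycmi" from the root; an end-of-word marker is hit whenever a stored word is a prefix of "ycmi".
Prefixes of the query that are stored words: "ycm", "ycmi"
Count: 2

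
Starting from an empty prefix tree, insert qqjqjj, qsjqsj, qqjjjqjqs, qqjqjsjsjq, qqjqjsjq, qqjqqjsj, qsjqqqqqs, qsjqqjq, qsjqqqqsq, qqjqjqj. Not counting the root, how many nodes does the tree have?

Trie structure (* marks end of a word):
(root)
└─ q
   ├─ q
   │  └─ j
   │     ├─ j
   │     │  └─ j
   │     │     └─ q
   │     │        └─ j
   │     │           └─ q
   │     │              └─ s *
   │     └─ q
   │        ├─ j
   │        │  ├─ j *
   │        │  ├─ q
   │        │  │  └─ j *
   │        │  └─ s
   │        │     └─ j
   │        │        ├─ q *
   │        │        └─ s
   │        │           └─ j
   │        │              └─ q *
   │        └─ q
   │           └─ j
   │              └─ s
   │                 └─ j *
   └─ s
      └─ j
         └─ q
            ├─ q
            │  ├─ j
            │  │  └─ q *
            │  └─ q
            │     └─ q
            │        ├─ q
            │        │  └─ s *
            │        └─ s
            │           └─ q *
            └─ s
               └─ j *
Counting every labelled node above: 38.

38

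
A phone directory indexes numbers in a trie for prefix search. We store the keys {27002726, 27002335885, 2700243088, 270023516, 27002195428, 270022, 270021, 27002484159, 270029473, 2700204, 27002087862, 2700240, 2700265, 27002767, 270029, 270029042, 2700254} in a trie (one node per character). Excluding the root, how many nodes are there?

55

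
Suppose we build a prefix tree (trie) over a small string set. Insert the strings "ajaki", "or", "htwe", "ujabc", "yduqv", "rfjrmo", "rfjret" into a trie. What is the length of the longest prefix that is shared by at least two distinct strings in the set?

Look for the deepest trie node that still has at least two words in its subtree.
e.g. "rfjret" and "rfjrmo" share the prefix "rfjr" of length 4; no pair shares a longer one.
Longest shared-prefix length: 4

4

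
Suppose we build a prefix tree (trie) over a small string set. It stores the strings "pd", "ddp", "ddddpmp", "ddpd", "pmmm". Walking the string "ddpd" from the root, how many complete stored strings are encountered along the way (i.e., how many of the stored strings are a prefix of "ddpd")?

2

Check each prefix of "ddpd" against the stored set — each match is an end-marker on the path.
Prefixes of the query that are stored words: "ddp", "ddpd"
Count: 2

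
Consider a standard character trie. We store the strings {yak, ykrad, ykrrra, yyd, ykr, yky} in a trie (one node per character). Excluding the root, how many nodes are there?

13

Trace insertions, counting only characters that open a new branch:
  "yak" → 3 new (y, a, k)
  "ykrad" → prefix "y" already present; 4 new (k, r, a, d)
  "ykrrra" → prefix "ykr" already present; 3 new (r, r, a)
  "yyd" → prefix "y" already present; 2 new (y, d)
  "ykr" → prefix "ykr" already present; 0 new (none)
  "yky" → prefix "yk" already present; 1 new (y)
Total nodes = 3 + 4 + 3 + 2 + 0 + 1 = 13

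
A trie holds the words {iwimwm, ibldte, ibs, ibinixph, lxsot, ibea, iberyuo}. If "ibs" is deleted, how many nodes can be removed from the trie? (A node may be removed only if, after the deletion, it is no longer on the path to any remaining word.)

1

After clearing the end-marker at "ibs", prune upward until reaching a node still needed by another word.
The suffix "s" (1 node) is used only by "ibs"; the node for "ib" still has the child "l", so pruning stops there.
Nodes removed: 1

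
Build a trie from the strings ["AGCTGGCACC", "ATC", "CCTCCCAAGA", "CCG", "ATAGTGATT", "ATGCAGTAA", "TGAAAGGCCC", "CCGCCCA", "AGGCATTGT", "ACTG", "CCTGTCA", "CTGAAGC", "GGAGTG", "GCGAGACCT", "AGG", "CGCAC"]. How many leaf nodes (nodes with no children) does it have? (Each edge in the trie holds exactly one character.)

14

A leaf is a node with no children — equivalently, the end of a word that is not a proper prefix of any other stored word.
Those words: "ACTG", "AGCTGGCACC", "AGGCATTGT", "ATAGTGATT", "ATC", "ATGCAGTAA", "CCGCCCA", "CCTCCCAAGA", "CCTGTCA", "CGCAC", "CTGAAGC", "GCGAGACCT", "GGAGTG", "TGAAAGGCCC"
Leaf count: 14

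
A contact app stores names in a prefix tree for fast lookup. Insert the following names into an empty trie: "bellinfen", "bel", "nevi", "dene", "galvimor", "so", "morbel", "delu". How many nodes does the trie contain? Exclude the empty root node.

35

Insert word by word; a character creates a node only if that edge doesn't already exist:
  "bellinfen" → 9 new (b, e, l, l, i, n, f, e, n)
  "bel" → prefix "bel" already present; 0 new (none)
  "nevi" → 4 new (n, e, v, i)
  "dene" → 4 new (d, e, n, e)
  "galvimor" → 8 new (g, a, l, v, i, m, o, r)
  "so" → 2 new (s, o)
  "morbel" → 6 new (m, o, r, b, e, l)
  "delu" → prefix "de" already present; 2 new (l, u)
Total nodes = 9 + 0 + 4 + 4 + 8 + 2 + 6 + 2 = 35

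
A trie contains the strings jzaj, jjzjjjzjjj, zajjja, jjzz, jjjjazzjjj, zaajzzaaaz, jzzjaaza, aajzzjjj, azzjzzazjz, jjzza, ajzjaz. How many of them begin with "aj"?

1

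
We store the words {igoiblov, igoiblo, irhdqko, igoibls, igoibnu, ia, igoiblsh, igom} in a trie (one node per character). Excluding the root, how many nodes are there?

20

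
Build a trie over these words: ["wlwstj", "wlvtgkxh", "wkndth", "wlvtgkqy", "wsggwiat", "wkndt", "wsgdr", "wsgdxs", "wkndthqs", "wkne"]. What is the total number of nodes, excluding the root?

Trie structure (* marks end of a word):
(root)
└─ w
   ├─ k
   │  └─ n
   │     ├─ d
   │     │  └─ t *
   │     │     └─ h *
   │     │        └─ q
   │     │           └─ s *
   │     └─ e *
   ├─ l
   │  ├─ v
   │  │  └─ t
   │  │     └─ g
   │  │        └─ k
   │  │           ├─ q
   │  │           │  └─ y *
   │  │           └─ x
   │  │              └─ h *
   │  └─ w
   │     └─ s
   │        └─ t
   │           └─ j *
   └─ s
      └─ g
         ├─ d
         │  ├─ r *
         │  └─ x
         │     └─ s *
         └─ g
            └─ w
               └─ i
                  └─ a
                     └─ t *
Counting every labelled node above: 33.

33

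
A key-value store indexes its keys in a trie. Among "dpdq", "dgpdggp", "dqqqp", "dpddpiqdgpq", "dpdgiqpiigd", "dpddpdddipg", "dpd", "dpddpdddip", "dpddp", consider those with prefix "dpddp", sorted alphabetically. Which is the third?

DFS of the "dpddp" subtree visits, in order: "dpddp", "dpddpdddip", "dpddpdddipg", "dpddpiqdgpq"
Position 3: dpddpdddipg

dpddpdddipg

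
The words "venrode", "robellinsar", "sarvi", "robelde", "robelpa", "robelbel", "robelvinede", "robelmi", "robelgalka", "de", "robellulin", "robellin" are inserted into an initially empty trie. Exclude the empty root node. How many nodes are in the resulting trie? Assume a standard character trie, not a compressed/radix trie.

49

For each word, the new-node count is its length minus the longest prefix already in the trie:
  "venrode" → 7 new (v, e, n, r, o, d, e)
  "robellinsar" → 11 new (r, o, b, e, l, l, i, n, s, a, r)
  "sarvi" → 5 new (s, a, r, v, i)
  "robelde" → prefix "robel" already present; 2 new (d, e)
  "robelpa" → prefix "robel" already present; 2 new (p, a)
  "robelbel" → prefix "robel" already present; 3 new (b, e, l)
  "robelvinede" → prefix "robel" already present; 6 new (v, i, n, e, d, e)
  "robelmi" → prefix "robel" already present; 2 new (m, i)
  "robelgalka" → prefix "robel" already present; 5 new (g, a, l, k, a)
  "de" → 2 new (d, e)
  "robellulin" → prefix "robell" already present; 4 new (u, l, i, n)
  "robellin" → prefix "robellin" already present; 0 new (none)
Total nodes = 7 + 11 + 5 + 2 + 2 + 3 + 6 + 2 + 5 + 2 + 4 + 0 = 49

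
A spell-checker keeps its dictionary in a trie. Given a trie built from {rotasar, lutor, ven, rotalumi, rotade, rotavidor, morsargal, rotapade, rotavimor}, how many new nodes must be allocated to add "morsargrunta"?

Walking "morsargrunta" from the root, the first 7 characters ("morsarg") follow existing edges; "r" is the first miss.
So 12 − 7 = 5 new nodes.

5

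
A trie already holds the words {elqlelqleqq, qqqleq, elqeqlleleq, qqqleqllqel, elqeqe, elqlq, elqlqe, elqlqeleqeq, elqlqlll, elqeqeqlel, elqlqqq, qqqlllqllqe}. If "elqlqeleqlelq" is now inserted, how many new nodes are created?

4

Walking "elqlqeleqlelq" from the root, the first 9 characters ("elqlqeleq") follow existing edges; "l" is the first miss.
New nodes needed: |"elqlqeleqlelq"| − 9 = 13 − 9 = 4.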